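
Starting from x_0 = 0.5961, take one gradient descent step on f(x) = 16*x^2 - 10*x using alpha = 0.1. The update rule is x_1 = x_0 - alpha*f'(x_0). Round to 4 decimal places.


We compute the gradient at x_0 and apply the update.
f'(x) = 32*x - 10
f'(0.5961) = 32*0.5961 - 10 = 9.0752
x_1 = 0.5961 - 0.1*9.0752 = -0.3114


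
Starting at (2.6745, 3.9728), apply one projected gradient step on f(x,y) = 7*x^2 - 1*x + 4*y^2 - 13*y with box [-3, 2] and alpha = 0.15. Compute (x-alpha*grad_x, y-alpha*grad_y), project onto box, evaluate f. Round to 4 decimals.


Step 1: Compute gradient at (2.6745, 3.9728).
grad_x = 2*7*2.6745 - 1 = 36.443
grad_y = 2*4*3.9728 - 13 = 18.7824
Step 2: Gradient step.
x_raw = 2.6745 - 0.15*36.443 = -2.792
y_raw = 3.9728 - 0.15*18.7824 = 1.1554
Step 3: Project onto [-3, 2].
x_proj = clip(-2.792) = -2.792
y_proj = clip(1.1554) = 1.1554
Step 4: Evaluate f.
f(-2.792, 1.1554) = 47.6763


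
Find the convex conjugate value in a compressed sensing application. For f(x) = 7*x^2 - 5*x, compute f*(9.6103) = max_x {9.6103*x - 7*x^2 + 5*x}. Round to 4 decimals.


f*(y) = sup_x {y*x - a*x^2 - b*x} = sup_x {(y-b)*x - a*x^2}
FOC: (y - b) - 2a*x = 0 => x* = (y - b)/(2a)
x* = (9.6103 + 5)/(2*7) = 1.0436
f*(9.6103) = (y-b)^2/(4a) = (9.6103 + 5)^2/(4*7)
= 213.4609/28 = 7.6236


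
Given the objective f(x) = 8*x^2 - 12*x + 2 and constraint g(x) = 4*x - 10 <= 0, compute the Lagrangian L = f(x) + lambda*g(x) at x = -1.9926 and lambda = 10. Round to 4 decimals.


Step 1: Evaluate f(x).
f(-1.9926) = 8*(-1.9926)^2 - 12*(-1.9926) + 2 = 57.6748
Step 2: Evaluate g(x).
g(-1.9926) = 4*-1.9926 - 10 = -17.9704
Step 3: Compute Lagrangian.
L = 57.6748 + 10*-17.9704 = -122.0292


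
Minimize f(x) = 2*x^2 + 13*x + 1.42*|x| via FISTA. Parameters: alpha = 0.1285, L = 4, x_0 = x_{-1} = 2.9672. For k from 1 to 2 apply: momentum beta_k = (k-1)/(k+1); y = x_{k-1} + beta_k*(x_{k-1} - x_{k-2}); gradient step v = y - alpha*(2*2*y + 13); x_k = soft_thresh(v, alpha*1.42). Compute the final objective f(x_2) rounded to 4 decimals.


FISTA on f(x) = 2*x^2 + 13*x + 1.42*|x|
L = 4, alpha = 0.1285
Iteration 1: beta = 0.0, y = 2.9672 + 0.0*(2.9672 - 2.9672) = 2.9672
  grad(y) = 24.8688, v = y - alpha*grad = -0.2284
  prox(v) = soft_thresh(-0.2284, 0.1825) = -0.046
Iteration 2: beta = 0.3333, y = -0.046 + 0.3333*(-0.046 - 2.9672) = -1.0504
  grad(y) = 8.7986, v = y - alpha*grad = -2.181
  prox(v) = soft_thresh(-2.181, 0.1825) = -1.9985
f(x_2) = 2*(-1.9985)^2 + 13*(-1.9985) + 1.42*|-1.9985| = -15.1546


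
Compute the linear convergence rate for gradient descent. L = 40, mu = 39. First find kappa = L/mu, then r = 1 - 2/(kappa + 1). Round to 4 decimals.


Step 1: Compute the condition number.
kappa = L/mu = 40/39 = 1.0256
Step 2: Compute the convergence rate.
r = 1 - 2/(kappa + 1) = 1 - 2*mu/(L + mu) = (L - mu)/(L + mu) = 1/79 = 0.0127


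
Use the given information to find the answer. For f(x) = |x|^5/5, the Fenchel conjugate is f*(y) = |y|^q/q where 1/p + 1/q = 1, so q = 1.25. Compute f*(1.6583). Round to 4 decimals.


The conjugate exponent q satisfies 1/p + 1/q = 1.
p = 5, so q = 5/(5 - 1) = 1.25
|y|^q = 1.6583^1.25 = 1.8818
f*(1.6583) = 1.8818 / 1.25 = 1.5055


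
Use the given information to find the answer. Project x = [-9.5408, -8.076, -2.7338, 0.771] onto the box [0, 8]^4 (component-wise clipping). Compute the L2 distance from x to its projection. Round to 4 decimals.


Project each component onto [0, 8].
clip(-9.5408) = 0.0, clip(-8.076) = 0.0, clip(-2.7338) = 0.0, clip(0.771) = 0.771
Projection = [0.0, 0.0, 0.0, 0.771]
Squared diffs: [91.0269, 65.2218, 7.4737, 0.0]
Distance = sqrt(163.7224) = 12.7954


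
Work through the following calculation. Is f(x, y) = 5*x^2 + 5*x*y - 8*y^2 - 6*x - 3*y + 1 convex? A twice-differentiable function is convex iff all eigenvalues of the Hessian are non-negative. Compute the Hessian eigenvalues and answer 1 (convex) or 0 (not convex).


The Hessian of f(x,y) = 5*x^2 + 5*x*y - 8*y^2 - 6*x - 3*y + 1 is:
H = [[10, 5], [5, -16]]
Trace = 10 - 16 = -6
Determinant = 10*-16 - (5)^2 = -185
Discriminant = (-6)^2 - 4*-185 = 776.0
Eigenvalues: lambda_1 = -16.9284, lambda_2 = 10.9284
The function is not convex.

0


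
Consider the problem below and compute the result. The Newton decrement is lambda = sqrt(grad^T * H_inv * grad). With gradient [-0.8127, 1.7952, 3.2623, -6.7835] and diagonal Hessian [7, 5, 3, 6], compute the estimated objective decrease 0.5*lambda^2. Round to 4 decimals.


Step 1: H is diagonal, so H^(-1) * g = [-0.1161, 0.359, 1.0874, -1.1306].
Step 2: g^T H^(-1) g = sum_i g_i^2 / H_ii
  = (-0.8127)^2/7 + (1.7952)^2/5 + (3.2623)^2/3 + (-6.7835)^2/6
  = 0.0944 + 0.6445 + 3.5475 + 7.6693 = 11.9557
Step 3: Objective decrease = 0.5 * g^T H^(-1) g = 5.9779


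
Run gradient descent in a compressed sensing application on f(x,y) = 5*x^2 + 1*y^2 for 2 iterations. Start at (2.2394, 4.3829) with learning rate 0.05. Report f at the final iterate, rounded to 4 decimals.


Gradient descent on f(x,y) = 5*x^2 + 1*y^2.
Starting point: (2.2394, 4.3829), alpha = 0.05
Step 1: grad_x = 2*5*2.2394 = 22.394, grad_y = 2*1*4.3829 = 8.7658
  x_1 = 2.2394 - 0.05*22.394 = 1.1197
  y_1 = 4.3829 - 0.05*8.7658 = 3.9446
Step 2: grad_x = 2*5*1.1197 = 11.197, grad_y = 2*1*3.9446 = 7.8892
  x_2 = 1.1197 - 0.05*11.197 = 0.5599
  y_2 = 3.9446 - 0.05*7.8892 = 3.5501
f(0.5599, 3.5501) = 5*0.5599^2 + 1*3.5501^2 = 14.1707


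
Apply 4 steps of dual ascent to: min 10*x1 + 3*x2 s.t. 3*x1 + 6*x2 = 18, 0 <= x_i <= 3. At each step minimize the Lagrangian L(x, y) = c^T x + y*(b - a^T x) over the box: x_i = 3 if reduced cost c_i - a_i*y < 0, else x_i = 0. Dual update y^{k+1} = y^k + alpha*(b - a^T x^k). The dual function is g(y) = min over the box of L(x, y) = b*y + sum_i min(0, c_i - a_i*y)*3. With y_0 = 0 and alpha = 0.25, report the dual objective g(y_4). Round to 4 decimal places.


Dual ascent for LP: min 10*x1 + 3*x2, 3*x1 + 6*x2 = 18, 0 <= x_i <= 3
Step 1: y^k = 0.0, reduced costs: (10.0, 3.0)
  x^k = (0.0, 0.0), subgradient = b - a^T x = 18.0
  y^{k+1} = 0.0 + 0.25*18.0 = 4.5
Step 2: y^k = 4.5, reduced costs: (-3.5, -24.0)
  x^k = (3.0, 3.0), subgradient = b - a^T x = -9.0
  y^{k+1} = 4.5 + 0.25*-9.0 = 2.25
Step 3: y^k = 2.25, reduced costs: (3.25, -10.5)
  x^k = (0.0, 3.0), subgradient = b - a^T x = 0.0
  y^{k+1} = 2.25 + 0.25*0.0 = 2.25
Step 4: y^k = 2.25, reduced costs: (3.25, -10.5)
  x^k = (0.0, 3.0), subgradient = b - a^T x = 0.0
  y^{k+1} = 2.25 + 0.25*0.0 = 2.25
Dual objective at y_4 = 2.25: reduced costs (3.25, -10.5), box minimizer x = (0.0, 3.0)
g(y_4) = b*y + (c1 - a1*y)*x1 + (c2 - a2*y)*x2 = 18*2.25 + 3.25*0.0 + (-10.5)*3.0 = 40.5 + 0.0 - 31.5 = 9.0


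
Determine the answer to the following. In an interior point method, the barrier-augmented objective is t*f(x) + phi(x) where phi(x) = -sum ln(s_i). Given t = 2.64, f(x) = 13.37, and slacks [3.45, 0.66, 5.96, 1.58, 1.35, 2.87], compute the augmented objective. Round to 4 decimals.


Step 1: Compute log-barrier.
ln values: [1.2384, -0.4155, 1.7851, 0.4574, 0.3001, 1.0543]
phi = -(1.2384 - 0.4155 + 1.7851 + 0.4574 + 0.3001 + 1.0543) = -4.4198
Step 2: Compute augmented objective.
t*f(x) = 2.64*13.37 = 35.2968
Total = 35.2968 - 4.4198 = 30.877


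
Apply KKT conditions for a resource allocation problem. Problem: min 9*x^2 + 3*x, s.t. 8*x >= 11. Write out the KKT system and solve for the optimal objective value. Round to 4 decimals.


Step 1: Try lambda = 0 (constraint inactive).
x_unc = -3/(2*9) = -0.1667
Check: 8*-0.1667 = -1.3336 < 11 -- violated!
Step 2: Constraint must be active: 8*x = 11
x* = 11/8 = 1.375
lambda = (2*9*1.375 + 3)/8 = 3.4688
Step 3: Compute optimal value.
f(x*) = 9*1.375^2 + 3*1.375 = 21.1406


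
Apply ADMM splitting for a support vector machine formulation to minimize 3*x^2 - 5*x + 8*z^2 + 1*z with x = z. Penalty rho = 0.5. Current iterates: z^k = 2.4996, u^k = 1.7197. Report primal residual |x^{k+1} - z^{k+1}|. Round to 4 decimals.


ADMM iteration with rho = 0.5, z^k = 2.4996, u^k = 1.7197
Step 1: x-update.
Minimize 3*x^2 - 5*x + (0.5/2)*(x - 2.4996 + 1.7197)^2
FOC: (2*3 + 0.5)*x = 5 + 0.5*(2.4996 - 1.7197)
x^{k+1} = 0.8292
Step 2: z-update.
Minimize 8*z^2 + 1*z + (0.5/2)*(0.8292 - z + 1.7197)^2
FOC: (2*8 + 0.5)*z = -1 + 0.5*(0.8292 + 1.7197)
z^{k+1} = 0.0166
Step 3: u-update.
u^{k+1} = 1.7197 + 0.8292 - 0.0166 = 2.5323
Step 4: Primal residual = |0.8292 - 0.0166| = 0.8126


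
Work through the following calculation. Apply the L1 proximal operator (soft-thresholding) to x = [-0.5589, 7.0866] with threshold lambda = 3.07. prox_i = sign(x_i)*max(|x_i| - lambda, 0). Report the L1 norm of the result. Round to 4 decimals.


Soft-thresholding with lambda = 3.07:
prox(-0.5589) = sign(-0.5589)*max(|-0.5589| - 3.07, 0) = 0.0
prox(7.0866) = sign(7.0866)*max(|7.0866| - 3.07, 0) = 4.0166
prox(x) = [0.0, 4.0166]
||prox(x)||_1 = 0.0 + 4.0166 = 4.0166


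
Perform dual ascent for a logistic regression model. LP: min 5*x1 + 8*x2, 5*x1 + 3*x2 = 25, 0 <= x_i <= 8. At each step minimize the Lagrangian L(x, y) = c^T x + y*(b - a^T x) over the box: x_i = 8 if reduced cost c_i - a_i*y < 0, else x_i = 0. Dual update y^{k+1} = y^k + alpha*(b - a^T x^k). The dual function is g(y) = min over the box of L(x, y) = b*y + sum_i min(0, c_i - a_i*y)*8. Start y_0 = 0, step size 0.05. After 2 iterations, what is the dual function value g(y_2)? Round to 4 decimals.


Dual ascent for LP: min 5*x1 + 8*x2, 5*x1 + 3*x2 = 25, 0 <= x_i <= 8
Step 1: y^k = 0.0, reduced costs: (5.0, 8.0)
  x^k = (0.0, 0.0), subgradient = b - a^T x = 25.0
  y^{k+1} = 0.0 + 0.05*25.0 = 1.25
Step 2: y^k = 1.25, reduced costs: (-1.25, 4.25)
  x^k = (8.0, 0.0), subgradient = b - a^T x = -15.0
  y^{k+1} = 1.25 + 0.05*-15.0 = 0.5
Dual objective at y_2 = 0.5: reduced costs (2.5, 6.5), box minimizer x = (0.0, 0.0)
g(y_2) = b*y + (c1 - a1*y)*x1 + (c2 - a2*y)*x2 = 25*0.5 + 2.5*0.0 + 6.5*0.0 = 12.5 + 0.0 + 0.0 = 12.5


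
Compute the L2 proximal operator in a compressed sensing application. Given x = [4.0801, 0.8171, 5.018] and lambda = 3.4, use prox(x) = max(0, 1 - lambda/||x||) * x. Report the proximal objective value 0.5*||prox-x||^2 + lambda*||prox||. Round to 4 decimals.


Step 1: Compute ||x||.
||x|| = 6.5188
Step 2: Compute scaling factor.
scale = max(0, 1 - 3.4/6.5188) = 0.4784
Step 3: prox(x) = [1.9521, 0.3909, 2.4008]
||prox(x)|| = 3.1188
Step 4: Proximal objective.
0.5*||prox-x||^2 = 5.78
lambda*||prox|| = 10.6039
Total = 16.384


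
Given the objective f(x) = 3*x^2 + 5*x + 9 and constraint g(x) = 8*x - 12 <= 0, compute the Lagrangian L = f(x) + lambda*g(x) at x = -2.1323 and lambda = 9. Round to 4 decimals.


Step 1: Evaluate f(x).
f(-2.1323) = 3*(-2.1323)^2 + 5*(-2.1323) + 9 = 11.9786
Step 2: Evaluate g(x).
g(-2.1323) = 8*-2.1323 - 12 = -29.0584
Step 3: Compute Lagrangian.
L = 11.9786 + 9*-29.0584 = -249.547


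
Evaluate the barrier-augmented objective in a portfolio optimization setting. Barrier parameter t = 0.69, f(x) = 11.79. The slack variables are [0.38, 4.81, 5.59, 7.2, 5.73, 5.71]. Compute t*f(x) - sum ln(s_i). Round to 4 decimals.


Step 1: Compute log-barrier.
ln values: [-0.9676, 1.5707, 1.721, 1.9741, 1.7457, 1.7422]
phi = -(-0.9676 + 1.5707 + 1.721 + 1.9741 + 1.7457 + 1.7422) = -7.7861
Step 2: Compute augmented objective.
t*f(x) = 0.69*11.79 = 8.1351
Total = 8.1351 - 7.7861 = 0.349


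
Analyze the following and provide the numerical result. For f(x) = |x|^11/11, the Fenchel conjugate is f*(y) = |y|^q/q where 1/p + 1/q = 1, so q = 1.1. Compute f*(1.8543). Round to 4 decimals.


The conjugate exponent q satisfies 1/p + 1/q = 1.
p = 11, so q = 11/(11 - 1) = 1.1
|y|^q = 1.8543^1.1 = 1.9724
f*(1.8543) = 1.9724 / 1.1 = 1.7931


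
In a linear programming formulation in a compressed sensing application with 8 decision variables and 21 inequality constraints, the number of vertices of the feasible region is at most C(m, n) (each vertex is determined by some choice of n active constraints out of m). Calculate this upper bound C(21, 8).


Each vertex corresponds to some choice of n active constraints out of m, so the number of vertices is at most C(m, n) = m! / (n!(m-n)!).
m = 21, n = 8
Numerator: 21 * 20 * 19 * 18 * 17 * 16 * 15 * 14
Denominator: 8! = 40320
C(21, 8) = 203490


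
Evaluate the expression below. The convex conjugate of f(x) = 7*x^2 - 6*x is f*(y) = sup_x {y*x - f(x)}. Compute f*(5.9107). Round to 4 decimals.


f*(y) = sup_x {y*x - a*x^2 - b*x} = sup_x {(y-b)*x - a*x^2}
FOC: (y - b) - 2a*x = 0 => x* = (y - b)/(2a)
x* = (5.9107 + 6)/(2*7) = 0.8508
f*(5.9107) = (y-b)^2/(4a) = (5.9107 + 6)^2/(4*7)
= 141.8648/28 = 5.0666


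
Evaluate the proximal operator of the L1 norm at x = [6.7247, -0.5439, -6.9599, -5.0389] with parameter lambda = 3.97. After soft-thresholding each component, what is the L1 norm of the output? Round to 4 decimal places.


Soft-thresholding with lambda = 3.97:
prox(6.7247) = sign(6.7247)*max(|6.7247| - 3.97, 0) = 2.7547
prox(-0.5439) = sign(-0.5439)*max(|-0.5439| - 3.97, 0) = 0.0
prox(-6.9599) = sign(-6.9599)*max(|-6.9599| - 3.97, 0) = -2.9899
prox(-5.0389) = sign(-5.0389)*max(|-5.0389| - 3.97, 0) = -1.0689
prox(x) = [2.7547, 0.0, -2.9899, -1.0689]
||prox(x)||_1 = 2.7547 + 0.0 + 2.9899 + 1.0689 = 6.8135


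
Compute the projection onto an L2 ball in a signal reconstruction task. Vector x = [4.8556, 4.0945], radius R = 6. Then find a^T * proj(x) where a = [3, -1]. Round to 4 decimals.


Step 1: Compute ||x|| (intermediates to 6 decimals).
||x|| = sqrt(4.8556^2 + 4.0945^2) = 6.351518
Step 2: Project.
Since ||x|| > R, scale = R/||x|| = 6/6.351518 = 0.944656, proj(x) = scale * x
proj(x) = [4.586872, 3.867894]
Step 3: Dot product.
a^T * proj(x) = 3*4.586872 - 1*3.867894 = 9.8927


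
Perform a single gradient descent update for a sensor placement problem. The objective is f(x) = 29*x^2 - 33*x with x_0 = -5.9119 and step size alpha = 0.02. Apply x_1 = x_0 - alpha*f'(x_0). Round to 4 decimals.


We compute the gradient at x_0 and apply the update.
f'(x) = 58*x - 33
f'(-5.9119) = 58*-5.9119 - 33 = -375.8902
x_1 = -5.9119 - 0.02*-375.8902 = 1.6059


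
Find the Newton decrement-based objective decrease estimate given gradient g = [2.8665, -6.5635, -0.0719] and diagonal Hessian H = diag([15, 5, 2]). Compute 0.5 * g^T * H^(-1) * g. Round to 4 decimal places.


Step 1: H is diagonal, so H^(-1) * g = [0.1911, -1.3127, -0.036].
Step 2: g^T H^(-1) g = sum_i g_i^2 / H_ii
  = (2.8665)^2/15 + (-6.5635)^2/5 + (-0.0719)^2/2
  = 0.5478 + 8.6159 + 0.0026 = 9.1663
Step 3: Objective decrease = 0.5 * g^T H^(-1) g = 4.5831


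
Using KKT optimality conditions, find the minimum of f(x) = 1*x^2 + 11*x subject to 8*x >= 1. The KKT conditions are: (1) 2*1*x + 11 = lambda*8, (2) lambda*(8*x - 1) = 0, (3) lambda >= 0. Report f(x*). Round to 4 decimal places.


Step 1: Try lambda = 0 (constraint inactive).
x_unc = -11/(2*1) = -5.5
Check: 8*-5.5 = -44.0 < 1 -- violated!
Step 2: Constraint must be active: 8*x = 1
x* = 1/8 = 0.125
lambda = (2*1*0.125 + 11)/8 = 1.4063
Step 3: Compute optimal value.
f(x*) = 1*0.125^2 + 11*0.125 = 1.3906


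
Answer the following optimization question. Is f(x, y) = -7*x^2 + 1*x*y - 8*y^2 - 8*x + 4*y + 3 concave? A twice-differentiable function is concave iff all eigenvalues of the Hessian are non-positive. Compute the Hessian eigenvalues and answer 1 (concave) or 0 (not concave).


The Hessian of f(x,y) = -7*x^2 + 1*x*y - 8*y^2 - 8*x + 4*y + 3 is:
H = [[-14, 1], [1, -16]]
Trace = -14 - 16 = -30
Determinant = -14*-16 - (1)^2 = 223
Discriminant = (-30)^2 - 4*223 = 8.0
Eigenvalues: lambda_1 = -16.4142, lambda_2 = -13.5858
The function is concave.

1


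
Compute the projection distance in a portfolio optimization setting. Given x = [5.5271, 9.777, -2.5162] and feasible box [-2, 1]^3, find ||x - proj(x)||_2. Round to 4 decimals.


Project each component onto [-2, 1].
clip(5.5271) = 1.0, clip(9.777) = 1.0, clip(-2.5162) = -2.0
Projection = [1.0, 1.0, -2.0]
Squared diffs: [20.4946, 77.0357, 0.2665]
Distance = sqrt(97.7968) = 9.8892


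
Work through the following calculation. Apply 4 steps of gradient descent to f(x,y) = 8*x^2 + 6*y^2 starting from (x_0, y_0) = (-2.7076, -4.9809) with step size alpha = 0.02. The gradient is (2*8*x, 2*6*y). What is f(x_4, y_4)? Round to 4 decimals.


Gradient descent on f(x,y) = 8*x^2 + 6*y^2.
Starting point: (-2.7076, -4.9809), alpha = 0.02
Step 1: grad_x = 2*8*-2.7076 = -43.3216, grad_y = 2*6*-4.9809 = -59.7708
  x_1 = -2.7076 - 0.02*-43.3216 = -1.8412
  y_1 = -4.9809 - 0.02*-59.7708 = -3.7855
Step 2: grad_x = 2*8*-1.8412 = -29.4587, grad_y = 2*6*-3.7855 = -45.4258
  x_2 = -1.8412 - 0.02*-29.4587 = -1.252
  y_2 = -3.7855 - 0.02*-45.4258 = -2.877
Step 3: grad_x = 2*8*-1.252 = -20.0319, grad_y = 2*6*-2.877 = -34.5236
  x_3 = -1.252 - 0.02*-20.0319 = -0.8514
  y_3 = -2.877 - 0.02*-34.5236 = -2.1865
Step 4: grad_x = 2*8*-0.8514 = -13.6217, grad_y = 2*6*-2.1865 = -26.2379
  x_4 = -0.8514 - 0.02*-13.6217 = -0.5789
  y_4 = -2.1865 - 0.02*-26.2379 = -1.6617
f(-0.5789, -1.6617) = 8*(-0.5789)^2 + 6*(-1.6617)^2 = 19.2494


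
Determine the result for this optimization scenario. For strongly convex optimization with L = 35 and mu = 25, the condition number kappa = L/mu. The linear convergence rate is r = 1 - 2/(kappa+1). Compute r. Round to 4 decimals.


Step 1: Compute the condition number.
kappa = L/mu = 35/25 = 1.4
Step 2: Compute the convergence rate.
r = 1 - 2/(kappa + 1) = 1 - 2*mu/(L + mu) = (L - mu)/(L + mu) = 10/60 = 0.1667


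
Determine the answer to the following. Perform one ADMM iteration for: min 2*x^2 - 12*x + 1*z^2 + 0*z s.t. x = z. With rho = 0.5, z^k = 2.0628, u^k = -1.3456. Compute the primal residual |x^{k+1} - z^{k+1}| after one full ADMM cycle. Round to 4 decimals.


ADMM iteration with rho = 0.5, z^k = 2.0628, u^k = -1.3456
Step 1: x-update.
Minimize 2*x^2 - 12*x + (0.5/2)*(x - 2.0628 - 1.3456)^2
FOC: (2*2 + 0.5)*x = 12 + 0.5*(2.0628 + 1.3456)
x^{k+1} = 3.0454
Step 2: z-update.
Minimize 1*z^2 + 0*z + (0.5/2)*(3.0454 - z - 1.3456)^2
FOC: (2*1 + 0.5)*z = 0 + 0.5*(3.0454 - 1.3456)
z^{k+1} = 0.34
Step 3: u-update.
u^{k+1} = -1.3456 + 3.0454 - 0.34 = 1.3598
Step 4: Primal residual = |3.0454 - 0.34| = 2.7054


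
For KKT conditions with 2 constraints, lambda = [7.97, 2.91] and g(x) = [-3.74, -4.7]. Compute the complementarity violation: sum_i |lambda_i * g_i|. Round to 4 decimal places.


KKT complementary slackness check:
lambda_1 * g_1 = 7.97 * -3.74 = -29.8078
lambda_2 * g_2 = 2.91 * -4.7 = -13.677
Total violation = 29.8078 + 13.677 = 43.4848


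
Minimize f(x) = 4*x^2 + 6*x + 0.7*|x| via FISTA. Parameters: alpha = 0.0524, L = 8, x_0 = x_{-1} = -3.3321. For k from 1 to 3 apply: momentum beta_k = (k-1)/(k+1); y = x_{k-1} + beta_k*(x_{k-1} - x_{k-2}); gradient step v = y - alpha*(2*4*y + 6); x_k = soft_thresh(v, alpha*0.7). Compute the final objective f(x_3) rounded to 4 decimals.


FISTA on f(x) = 4*x^2 + 6*x + 0.7*|x|
L = 8, alpha = 0.0524
Iteration 1: beta = 0.0, y = -3.3321 + 0.0*(-3.3321 + 3.3321) = -3.3321
  grad(y) = -20.6568, v = y - alpha*grad = -2.2497
  prox(v) = soft_thresh(-2.2497, 0.0367) = -2.213
Iteration 2: beta = 0.3333, y = -2.213 + 0.3333*(-2.213 + 3.3321) = -1.84
  grad(y) = -8.7198, v = y - alpha*grad = -1.3831
  prox(v) = soft_thresh(-1.3831, 0.0367) = -1.3464
Iteration 3: beta = 0.5, y = -1.3464 + 0.5*(-1.3464 + 2.213) = -0.9131
  grad(y) = -1.3045, v = y - alpha*grad = -0.8447
  prox(v) = soft_thresh(-0.8447, 0.0367) = -0.808
f(x_3) = 4*(-0.808)^2 + 6*(-0.808) + 0.7*|-0.808| = -1.6709


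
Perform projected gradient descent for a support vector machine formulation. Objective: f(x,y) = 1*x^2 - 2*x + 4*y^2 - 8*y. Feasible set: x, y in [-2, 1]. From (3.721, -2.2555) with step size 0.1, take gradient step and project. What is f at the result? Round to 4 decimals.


Step 1: Compute gradient at (3.721, -2.2555).
grad_x = 2*1*3.721 - 2 = 5.442
grad_y = 2*4*-2.2555 - 8 = -26.044
Step 2: Gradient step.
x_raw = 3.721 - 0.1*5.442 = 3.1768
y_raw = -2.2555 - 0.1*-26.044 = 0.3489
Step 3: Project onto [-2, 1].
x_proj = clip(3.1768) = 1.0
y_proj = clip(0.3489) = 0.3489
Step 4: Evaluate f.
f(1.0, 0.3489) = -3.3043


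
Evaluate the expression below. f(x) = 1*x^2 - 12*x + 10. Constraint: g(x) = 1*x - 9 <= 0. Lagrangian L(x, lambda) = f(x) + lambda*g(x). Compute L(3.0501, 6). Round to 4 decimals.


Step 1: Evaluate f(x).
f(3.0501) = 1*3.0501^2 - 12*3.0501 + 10 = -17.2981
Step 2: Evaluate g(x).
g(3.0501) = 1*3.0501 - 9 = -5.9499
Step 3: Compute Lagrangian.
L = -17.2981 + 6*-5.9499 = -52.9975


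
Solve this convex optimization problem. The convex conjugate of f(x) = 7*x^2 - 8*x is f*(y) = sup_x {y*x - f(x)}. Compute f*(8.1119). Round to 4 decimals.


f*(y) = sup_x {y*x - a*x^2 - b*x} = sup_x {(y-b)*x - a*x^2}
FOC: (y - b) - 2a*x = 0 => x* = (y - b)/(2a)
x* = (8.1119 + 8)/(2*7) = 1.1509
f*(8.1119) = (y-b)^2/(4a) = (8.1119 + 8)^2/(4*7)
= 259.5933/28 = 9.2712


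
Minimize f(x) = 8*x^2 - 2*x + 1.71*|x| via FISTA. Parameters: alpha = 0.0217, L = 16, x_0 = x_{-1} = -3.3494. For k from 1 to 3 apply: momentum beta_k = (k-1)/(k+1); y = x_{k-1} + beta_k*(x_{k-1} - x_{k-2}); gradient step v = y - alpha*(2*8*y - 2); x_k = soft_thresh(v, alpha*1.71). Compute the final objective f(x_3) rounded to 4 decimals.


FISTA on f(x) = 8*x^2 - 2*x + 1.71*|x|
L = 16, alpha = 0.0217
Iteration 1: beta = 0.0, y = -3.3494 + 0.0*(-3.3494 + 3.3494) = -3.3494
  grad(y) = -55.5904, v = y - alpha*grad = -2.1431
  prox(v) = soft_thresh(-2.1431, 0.0371) = -2.106
Iteration 2: beta = 0.3333, y = -2.106 + 0.3333*(-2.106 + 3.3494) = -1.6915
  grad(y) = -29.0641, v = y - alpha*grad = -1.0608
  prox(v) = soft_thresh(-1.0608, 0.0371) = -1.0237
Iteration 3: beta = 0.5, y = -1.0237 + 0.5*(-1.0237 + 2.106) = -0.4826
  grad(y) = -9.7212, v = y - alpha*grad = -0.2716
  prox(v) = soft_thresh(-0.2716, 0.0371) = -0.2345
f(x_3) = 8*(-0.2345)^2 - 2*(-0.2345) + 1.71*|-0.2345| = 1.31


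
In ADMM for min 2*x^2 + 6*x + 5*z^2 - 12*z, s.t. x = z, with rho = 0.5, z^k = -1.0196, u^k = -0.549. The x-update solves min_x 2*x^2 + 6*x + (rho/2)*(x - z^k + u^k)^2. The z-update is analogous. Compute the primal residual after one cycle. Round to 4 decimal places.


ADMM iteration with rho = 0.5, z^k = -1.0196, u^k = -0.549
Step 1: x-update.
Minimize 2*x^2 + 6*x + (0.5/2)*(x + 1.0196 - 0.549)^2
FOC: (2*2 + 0.5)*x = -6 + 0.5*(-1.0196 + 0.549)
x^{k+1} = -1.3856
Step 2: z-update.
Minimize 5*z^2 - 12*z + (0.5/2)*(-1.3856 - z - 0.549)^2
FOC: (2*5 + 0.5)*z = 12 + 0.5*(-1.3856 - 0.549)
z^{k+1} = 1.0507
Step 3: u-update.
u^{k+1} = -0.549 - 1.3856 - 1.0507 = -2.9854
Step 4: Primal residual = |-1.3856 - 1.0507| = 2.4364


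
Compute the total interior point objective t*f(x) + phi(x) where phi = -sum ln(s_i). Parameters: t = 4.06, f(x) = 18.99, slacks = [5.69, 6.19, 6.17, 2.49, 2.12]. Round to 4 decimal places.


Step 1: Compute log-barrier.
ln values: [1.7387, 1.8229, 1.8197, 0.9123, 0.7514]
phi = -(1.7387 + 1.8229 + 1.8197 + 0.9123 + 0.7514) = -7.045
Step 2: Compute augmented objective.
t*f(x) = 4.06*18.99 = 77.0994
Total = 77.0994 - 7.045 = 70.0544


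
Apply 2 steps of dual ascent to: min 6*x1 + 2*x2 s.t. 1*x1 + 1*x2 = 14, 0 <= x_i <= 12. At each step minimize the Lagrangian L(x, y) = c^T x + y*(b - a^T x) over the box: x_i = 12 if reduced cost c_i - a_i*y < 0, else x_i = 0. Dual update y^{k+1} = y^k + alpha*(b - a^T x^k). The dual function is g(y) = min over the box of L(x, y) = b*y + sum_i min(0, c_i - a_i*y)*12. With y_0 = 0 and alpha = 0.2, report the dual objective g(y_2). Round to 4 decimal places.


Dual ascent for LP: min 6*x1 + 2*x2, 1*x1 + 1*x2 = 14, 0 <= x_i <= 12
Step 1: y^k = 0.0, reduced costs: (6.0, 2.0)
  x^k = (0.0, 0.0), subgradient = b - a^T x = 14.0
  y^{k+1} = 0.0 + 0.2*14.0 = 2.8
Step 2: y^k = 2.8, reduced costs: (3.2, -0.8)
  x^k = (0.0, 12.0), subgradient = b - a^T x = 2.0
  y^{k+1} = 2.8 + 0.2*2.0 = 3.2
Dual objective at y_2 = 3.2: reduced costs (2.8, -1.2), box minimizer x = (0.0, 12.0)
g(y_2) = b*y + (c1 - a1*y)*x1 + (c2 - a2*y)*x2 = 14*3.2 + 2.8*0.0 + (-1.2)*12.0 = 44.8 + 0.0 - 14.4 = 30.4


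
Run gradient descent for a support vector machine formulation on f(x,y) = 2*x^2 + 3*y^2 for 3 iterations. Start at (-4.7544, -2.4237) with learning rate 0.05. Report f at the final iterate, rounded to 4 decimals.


Gradient descent on f(x,y) = 2*x^2 + 3*y^2.
Starting point: (-4.7544, -2.4237), alpha = 0.05
Step 1: grad_x = 2*2*-4.7544 = -19.0176, grad_y = 2*3*-2.4237 = -14.5422
  x_1 = -4.7544 - 0.05*-19.0176 = -3.8035
  y_1 = -2.4237 - 0.05*-14.5422 = -1.6966
Step 2: grad_x = 2*2*-3.8035 = -15.2141, grad_y = 2*3*-1.6966 = -10.1795
  x_2 = -3.8035 - 0.05*-15.2141 = -3.0428
  y_2 = -1.6966 - 0.05*-10.1795 = -1.1876
Step 3: grad_x = 2*2*-3.0428 = -12.1713, grad_y = 2*3*-1.1876 = -7.1257
  x_3 = -3.0428 - 0.05*-12.1713 = -2.4343
  y_3 = -1.1876 - 0.05*-7.1257 = -0.8313
f(-2.4343, -0.8313) = 2*(-2.4343)^2 + 3*(-0.8313)^2 = 13.9245


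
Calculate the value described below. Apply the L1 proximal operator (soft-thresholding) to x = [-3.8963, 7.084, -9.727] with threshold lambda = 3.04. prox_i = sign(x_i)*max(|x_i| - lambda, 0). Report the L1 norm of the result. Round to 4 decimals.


Soft-thresholding with lambda = 3.04:
prox(-3.8963) = sign(-3.8963)*max(|-3.8963| - 3.04, 0) = -0.8563
prox(7.084) = sign(7.084)*max(|7.084| - 3.04, 0) = 4.044
prox(-9.727) = sign(-9.727)*max(|-9.727| - 3.04, 0) = -6.687
prox(x) = [-0.8563, 4.044, -6.687]
||prox(x)||_1 = 0.8563 + 4.044 + 6.687 = 11.5873


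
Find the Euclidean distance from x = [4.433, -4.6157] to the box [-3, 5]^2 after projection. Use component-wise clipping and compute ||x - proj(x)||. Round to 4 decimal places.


Project each component onto [-3, 5].
clip(4.433) = 4.433, clip(-4.6157) = -3.0
Projection = [4.433, -3.0]
Squared diffs: [0.0, 2.6105]
Distance = sqrt(2.6105) = 1.6157


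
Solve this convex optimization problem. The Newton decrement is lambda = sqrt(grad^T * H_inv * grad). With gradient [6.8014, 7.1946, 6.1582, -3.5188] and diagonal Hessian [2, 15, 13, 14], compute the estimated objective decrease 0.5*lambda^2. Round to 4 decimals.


Step 1: H is diagonal, so H^(-1) * g = [3.4007, 0.4796, 0.4737, -0.2513].
Step 2: g^T H^(-1) g = sum_i g_i^2 / H_ii
  = (6.8014)^2/2 + (7.1946)^2/15 + (6.1582)^2/13 + (-3.5188)^2/14
  = 23.1295 + 3.4508 + 2.9172 + 0.8844 = 30.382
Step 3: Objective decrease = 0.5 * g^T H^(-1) g = 15.191


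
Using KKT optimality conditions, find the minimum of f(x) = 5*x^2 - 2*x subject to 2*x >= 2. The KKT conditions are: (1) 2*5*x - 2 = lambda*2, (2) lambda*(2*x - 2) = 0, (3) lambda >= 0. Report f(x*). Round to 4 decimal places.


Step 1: Try lambda = 0 (constraint inactive).
x_unc = 2/(2*5) = 0.2
Check: 2*0.2 = 0.4 < 2 -- violated!
Step 2: Constraint must be active: 2*x = 2
x* = 2/2 = 1.0
lambda = (2*5*1.0 - 2)/2 = 4.0
Step 3: Compute optimal value.
f(x*) = 5*1.0^2 - 2*1.0 = 3.0


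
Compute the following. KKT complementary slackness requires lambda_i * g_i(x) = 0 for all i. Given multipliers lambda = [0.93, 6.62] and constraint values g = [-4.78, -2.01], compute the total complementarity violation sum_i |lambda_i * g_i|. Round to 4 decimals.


KKT complementary slackness check:
lambda_1 * g_1 = 0.93 * -4.78 = -4.4454
lambda_2 * g_2 = 6.62 * -2.01 = -13.3062
Total violation = 4.4454 + 13.3062 = 17.7516


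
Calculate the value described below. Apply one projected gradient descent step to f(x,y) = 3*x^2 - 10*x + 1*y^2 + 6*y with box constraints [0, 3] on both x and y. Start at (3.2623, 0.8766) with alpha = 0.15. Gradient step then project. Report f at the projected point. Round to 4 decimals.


Step 1: Compute gradient at (3.2623, 0.8766).
grad_x = 2*3*3.2623 - 10 = 9.5738
grad_y = 2*1*0.8766 + 6 = 7.7532
Step 2: Gradient step.
x_raw = 3.2623 - 0.15*9.5738 = 1.8262
y_raw = 0.8766 - 0.15*7.7532 = -0.2864
Step 3: Project onto [0, 3].
x_proj = clip(1.8262) = 1.8262
y_proj = clip(-0.2864) = 0.0
Step 4: Evaluate f.
f(1.8262, 0.0) = -8.257


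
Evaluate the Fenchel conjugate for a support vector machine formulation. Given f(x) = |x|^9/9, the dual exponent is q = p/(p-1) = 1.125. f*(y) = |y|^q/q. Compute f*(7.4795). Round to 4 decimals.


The conjugate exponent q satisfies 1/p + 1/q = 1.
p = 9, so q = 9/(9 - 1) = 1.125
|y|^q = 7.4795^1.125 = 9.6185
f*(7.4795) = 9.6185 / 1.125 = 8.5498


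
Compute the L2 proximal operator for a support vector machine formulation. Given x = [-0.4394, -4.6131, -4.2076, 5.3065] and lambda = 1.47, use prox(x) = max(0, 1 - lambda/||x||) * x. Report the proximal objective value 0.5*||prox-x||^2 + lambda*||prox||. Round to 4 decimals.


Step 1: Compute ||x||.
||x|| = 8.2059
Step 2: Compute scaling factor.
scale = max(0, 1 - 1.47/8.2059) = 0.8209
Step 3: prox(x) = [-0.3607, -3.7867, -3.4539, 4.3559]
||prox(x)|| = 6.7359
Step 4: Proximal objective.
0.5*||prox-x||^2 = 1.0805
lambda*||prox|| = 9.9018
Total = 10.9822


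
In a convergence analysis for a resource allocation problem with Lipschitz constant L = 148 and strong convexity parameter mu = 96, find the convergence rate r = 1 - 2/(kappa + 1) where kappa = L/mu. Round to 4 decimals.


Step 1: Compute the condition number.
kappa = L/mu = 148/96 = 1.5417
Step 2: Compute the convergence rate.
r = 1 - 2/(kappa + 1) = 1 - 2*mu/(L + mu) = (L - mu)/(L + mu) = 52/244 = 0.2131


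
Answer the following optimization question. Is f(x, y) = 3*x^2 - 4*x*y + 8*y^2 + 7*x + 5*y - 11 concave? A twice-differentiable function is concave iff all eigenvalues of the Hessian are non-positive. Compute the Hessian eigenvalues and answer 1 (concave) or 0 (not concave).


The Hessian of f(x,y) = 3*x^2 - 4*x*y + 8*y^2 + 7*x + 5*y - 11 is:
H = [[6, -4], [-4, 16]]
Trace = 6 + 16 = 22
Determinant = 6*16 - (-4)^2 = 80
Discriminant = (22)^2 - 4*80 = 164.0
Eigenvalues: lambda_1 = 4.5969, lambda_2 = 17.4031
The function is not concave.

0


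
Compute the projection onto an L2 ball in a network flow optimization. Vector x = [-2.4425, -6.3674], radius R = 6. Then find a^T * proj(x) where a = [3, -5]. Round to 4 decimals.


Step 1: Compute ||x|| (intermediates to 6 decimals).
||x|| = sqrt((-2.4425)^2 + (-6.3674)^2) = 6.819794
Step 2: Project.
Since ||x|| > R, scale = R/||x|| = 6/6.819794 = 0.879792, proj(x) = scale * x
proj(x) = [-2.148892, -5.601988]
Step 3: Dot product.
a^T * proj(x) = 3*(-2.148892) - 5*(-5.601988) = 21.5633


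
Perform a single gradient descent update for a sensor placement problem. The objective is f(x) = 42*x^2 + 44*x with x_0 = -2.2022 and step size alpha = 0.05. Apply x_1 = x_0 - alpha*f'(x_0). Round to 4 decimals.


We compute the gradient at x_0 and apply the update.
f'(x) = 84*x + 44
f'(-2.2022) = 84*-2.2022 + 44 = -140.9848
x_1 = -2.2022 - 0.05*-140.9848 = 4.847


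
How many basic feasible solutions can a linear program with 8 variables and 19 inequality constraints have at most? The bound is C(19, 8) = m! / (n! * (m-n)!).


Each vertex corresponds to some choice of n active constraints out of m, so the number of vertices is at most C(m, n) = m! / (n!(m-n)!).
m = 19, n = 8
Numerator: 19 * 18 * 17 * 16 * 15 * 14 * 13 * 12
Denominator: 8! = 40320
C(19, 8) = 75582


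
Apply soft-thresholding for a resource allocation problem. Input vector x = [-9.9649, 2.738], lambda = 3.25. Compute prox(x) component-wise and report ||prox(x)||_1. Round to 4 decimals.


Soft-thresholding with lambda = 3.25:
prox(-9.9649) = sign(-9.9649)*max(|-9.9649| - 3.25, 0) = -6.7149
prox(2.738) = sign(2.738)*max(|2.738| - 3.25, 0) = 0.0
prox(x) = [-6.7149, 0.0]
||prox(x)||_1 = 6.7149 + 0.0 = 6.7149


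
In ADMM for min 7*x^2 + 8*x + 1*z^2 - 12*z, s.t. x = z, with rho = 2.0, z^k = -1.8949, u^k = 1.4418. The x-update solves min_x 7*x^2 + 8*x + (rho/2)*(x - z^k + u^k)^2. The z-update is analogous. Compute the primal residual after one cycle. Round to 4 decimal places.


ADMM iteration with rho = 2.0, z^k = -1.8949, u^k = 1.4418
Step 1: x-update.
Minimize 7*x^2 + 8*x + (2.0/2)*(x + 1.8949 + 1.4418)^2
FOC: (2*7 + 2.0)*x = -8 + 2.0*(-1.8949 - 1.4418)
x^{k+1} = -0.9171
Step 2: z-update.
Minimize 1*z^2 - 12*z + (2.0/2)*(-0.9171 - z + 1.4418)^2
FOC: (2*1 + 2.0)*z = 12 + 2.0*(-0.9171 + 1.4418)
z^{k+1} = 3.2624
Step 3: u-update.
u^{k+1} = 1.4418 - 0.9171 - 3.2624 = -2.7376
Step 4: Primal residual = |-0.9171 - 3.2624| = 4.1794


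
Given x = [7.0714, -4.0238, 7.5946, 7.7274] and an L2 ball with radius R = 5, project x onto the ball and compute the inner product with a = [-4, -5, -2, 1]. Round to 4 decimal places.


Step 1: Compute ||x|| (intermediates to 6 decimals).
||x|| = sqrt(7.0714^2 + (-4.0238)^2 + 7.5946^2 + 7.7274^2) = 13.549403
Step 2: Project.
Since ||x|| > R, scale = R/||x|| = 5/13.549403 = 0.36902, proj(x) = scale * x
proj(x) = [2.609488, -1.484863, 2.802559, 2.851565]
Step 3: Dot product.
a^T * proj(x) = -4*2.609488 - 5*(-1.484863) - 2*2.802559 + 1*2.851565 = -5.7672


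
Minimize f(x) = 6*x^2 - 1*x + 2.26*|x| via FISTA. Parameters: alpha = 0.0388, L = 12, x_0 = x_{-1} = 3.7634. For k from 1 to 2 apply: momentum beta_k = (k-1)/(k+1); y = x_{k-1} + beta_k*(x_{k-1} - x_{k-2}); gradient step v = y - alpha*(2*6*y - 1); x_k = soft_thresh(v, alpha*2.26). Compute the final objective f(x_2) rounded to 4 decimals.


FISTA on f(x) = 6*x^2 - 1*x + 2.26*|x|
L = 12, alpha = 0.0388
Iteration 1: beta = 0.0, y = 3.7634 + 0.0*(3.7634 - 3.7634) = 3.7634
  grad(y) = 44.1608, v = y - alpha*grad = 2.05
  prox(v) = soft_thresh(2.05, 0.0877) = 1.9623
Iteration 2: beta = 0.3333, y = 1.9623 + 0.3333*(1.9623 - 3.7634) = 1.3619
  grad(y) = 15.3428, v = y - alpha*grad = 0.7666
  prox(v) = soft_thresh(0.7666, 0.0877) = 0.6789
f(x_2) = 6*0.6789^2 - 1*0.6789 + 2.26*|0.6789| = 3.6209


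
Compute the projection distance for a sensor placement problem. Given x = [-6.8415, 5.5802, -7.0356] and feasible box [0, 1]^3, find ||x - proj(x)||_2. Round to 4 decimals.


Project each component onto [0, 1].
clip(-6.8415) = 0.0, clip(5.5802) = 1.0, clip(-7.0356) = 0.0
Projection = [0.0, 1.0, 0.0]
Squared diffs: [46.8061, 20.9782, 49.4997]
Distance = sqrt(117.284) = 10.8298


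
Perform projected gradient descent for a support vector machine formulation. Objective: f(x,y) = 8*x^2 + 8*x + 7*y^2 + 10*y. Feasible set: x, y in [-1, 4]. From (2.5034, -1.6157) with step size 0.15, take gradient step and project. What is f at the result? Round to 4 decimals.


Step 1: Compute gradient at (2.5034, -1.6157).
grad_x = 2*8*2.5034 + 8 = 48.0544
grad_y = 2*7*-1.6157 + 10 = -12.6198
Step 2: Gradient step.
x_raw = 2.5034 - 0.15*48.0544 = -4.7048
y_raw = -1.6157 - 0.15*-12.6198 = 0.2773
Step 3: Project onto [-1, 4].
x_proj = clip(-4.7048) = -1.0
y_proj = clip(0.2773) = 0.2773
Step 4: Evaluate f.
f(-1.0, 0.2773) = 3.3109


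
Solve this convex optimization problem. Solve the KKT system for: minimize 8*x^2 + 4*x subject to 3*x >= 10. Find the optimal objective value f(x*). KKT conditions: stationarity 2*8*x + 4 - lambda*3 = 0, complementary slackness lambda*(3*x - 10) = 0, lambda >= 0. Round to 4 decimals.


Step 1: Try lambda = 0 (constraint inactive).
x_unc = -4/(2*8) = -0.25
Check: 3*-0.25 = -0.75 < 10 -- violated!
Step 2: Constraint must be active: 3*x = 10
x* = 10/3 = 3.3333 (rounded; the exact value 10/3 is used below)
lambda = (2*8*(10/3) + 4)/3 = 19.1111
Step 3: Compute optimal value.
f(x*) = 8*(10/3)^2 + 4*(10/3) = 102.2222


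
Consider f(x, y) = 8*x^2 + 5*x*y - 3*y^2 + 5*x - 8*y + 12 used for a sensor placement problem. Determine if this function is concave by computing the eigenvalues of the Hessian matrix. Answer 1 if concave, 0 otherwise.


The Hessian of f(x,y) = 8*x^2 + 5*x*y - 3*y^2 + 5*x - 8*y + 12 is:
H = [[16, 5], [5, -6]]
Trace = 16 - 6 = 10
Determinant = 16*-6 - (5)^2 = -121
Discriminant = (10)^2 - 4*-121 = 584.0
Eigenvalues: lambda_1 = -7.083, lambda_2 = 17.083
The function is not concave.

0


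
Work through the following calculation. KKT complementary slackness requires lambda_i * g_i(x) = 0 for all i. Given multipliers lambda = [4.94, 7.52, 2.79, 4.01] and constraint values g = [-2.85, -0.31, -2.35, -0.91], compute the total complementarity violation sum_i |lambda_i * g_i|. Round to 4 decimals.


KKT complementary slackness check:
lambda_1 * g_1 = 4.94 * -2.85 = -14.079
lambda_2 * g_2 = 7.52 * -0.31 = -2.3312
lambda_3 * g_3 = 2.79 * -2.35 = -6.5565
lambda_4 * g_4 = 4.01 * -0.91 = -3.6491
Total violation = 14.079 + 2.3312 + 6.5565 + 3.6491 = 26.6158


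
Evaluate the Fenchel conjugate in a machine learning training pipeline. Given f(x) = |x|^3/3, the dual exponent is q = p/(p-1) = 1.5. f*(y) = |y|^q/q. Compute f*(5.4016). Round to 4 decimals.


The conjugate exponent q satisfies 1/p + 1/q = 1.
p = 3, so q = 3/(3 - 1) = 1.5
|y|^q = 5.4016^1.5 = 12.554
f*(5.4016) = 12.554 / 1.5 = 8.3694


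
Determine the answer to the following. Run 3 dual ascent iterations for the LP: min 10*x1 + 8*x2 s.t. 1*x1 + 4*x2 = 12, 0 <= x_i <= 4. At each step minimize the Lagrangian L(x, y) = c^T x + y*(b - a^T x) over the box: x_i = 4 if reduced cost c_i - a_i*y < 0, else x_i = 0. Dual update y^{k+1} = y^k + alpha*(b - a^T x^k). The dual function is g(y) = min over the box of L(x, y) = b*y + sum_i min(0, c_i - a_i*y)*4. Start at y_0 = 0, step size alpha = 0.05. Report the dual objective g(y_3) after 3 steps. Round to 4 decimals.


Dual ascent for LP: min 10*x1 + 8*x2, 1*x1 + 4*x2 = 12, 0 <= x_i <= 4
Step 1: y^k = 0.0, reduced costs: (10.0, 8.0)
  x^k = (0.0, 0.0), subgradient = b - a^T x = 12.0
  y^{k+1} = 0.0 + 0.05*12.0 = 0.6
Step 2: y^k = 0.6, reduced costs: (9.4, 5.6)
  x^k = (0.0, 0.0), subgradient = b - a^T x = 12.0
  y^{k+1} = 0.6 + 0.05*12.0 = 1.2
Step 3: y^k = 1.2, reduced costs: (8.8, 3.2)
  x^k = (0.0, 0.0), subgradient = b - a^T x = 12.0
  y^{k+1} = 1.2 + 0.05*12.0 = 1.8
Dual objective at y_3 = 1.8: reduced costs (8.2, 0.8), box minimizer x = (0.0, 0.0)
g(y_3) = b*y + (c1 - a1*y)*x1 + (c2 - a2*y)*x2 = 12*1.8 + 8.2*0.0 + 0.8*0.0 = 21.6 + 0.0 + 0.0 = 21.6


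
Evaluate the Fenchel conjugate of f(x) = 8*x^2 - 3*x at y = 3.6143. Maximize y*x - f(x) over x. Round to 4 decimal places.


f*(y) = sup_x {y*x - a*x^2 - b*x} = sup_x {(y-b)*x - a*x^2}
FOC: (y - b) - 2a*x = 0 => x* = (y - b)/(2a)
x* = (3.6143 + 3)/(2*8) = 0.4134
f*(3.6143) = (y-b)^2/(4a) = (3.6143 + 3)^2/(4*8)
= 43.749/32 = 1.3672


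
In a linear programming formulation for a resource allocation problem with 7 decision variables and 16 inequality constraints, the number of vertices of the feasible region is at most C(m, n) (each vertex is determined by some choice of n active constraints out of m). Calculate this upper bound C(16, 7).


Each vertex corresponds to some choice of n active constraints out of m, so the number of vertices is at most C(m, n) = m! / (n!(m-n)!).
m = 16, n = 7
Numerator: 16 * 15 * 14 * 13 * 12 * 11 * 10
Denominator: 7! = 5040
C(16, 7) = 11440


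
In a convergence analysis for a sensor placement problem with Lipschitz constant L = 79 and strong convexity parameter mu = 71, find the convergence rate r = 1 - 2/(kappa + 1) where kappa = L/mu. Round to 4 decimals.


Step 1: Compute the condition number.
kappa = L/mu = 79/71 = 1.1127
Step 2: Compute the convergence rate.
r = 1 - 2/(kappa + 1) = 1 - 2*mu/(L + mu) = (L - mu)/(L + mu) = 8/150 = 0.0533


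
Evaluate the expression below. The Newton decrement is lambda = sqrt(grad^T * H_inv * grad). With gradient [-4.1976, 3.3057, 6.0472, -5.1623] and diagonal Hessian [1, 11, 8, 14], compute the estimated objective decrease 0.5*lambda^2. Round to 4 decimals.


Step 1: H is diagonal, so H^(-1) * g = [-4.1976, 0.3005, 0.7559, -0.3687].
Step 2: g^T H^(-1) g = sum_i g_i^2 / H_ii
  = (-4.1976)^2/1 + (3.3057)^2/11 + (6.0472)^2/8 + (-5.1623)^2/14
  = 17.6198 + 0.9934 + 4.5711 + 1.9035 = 25.0879
Step 3: Objective decrease = 0.5 * g^T H^(-1) g = 12.5439


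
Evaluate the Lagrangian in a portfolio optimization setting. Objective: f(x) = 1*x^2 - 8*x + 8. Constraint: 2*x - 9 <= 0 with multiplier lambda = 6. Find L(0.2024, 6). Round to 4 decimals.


Step 1: Evaluate f(x).
f(0.2024) = 1*0.2024^2 - 8*0.2024 + 8 = 6.4218
Step 2: Evaluate g(x).
g(0.2024) = 2*0.2024 - 9 = -8.5952
Step 3: Compute Lagrangian.
L = 6.4218 + 6*-8.5952 = -45.1494


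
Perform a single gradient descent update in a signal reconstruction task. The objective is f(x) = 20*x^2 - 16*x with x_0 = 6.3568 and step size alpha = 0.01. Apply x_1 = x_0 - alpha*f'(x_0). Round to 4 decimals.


We compute the gradient at x_0 and apply the update.
f'(x) = 40*x - 16
f'(6.3568) = 40*6.3568 - 16 = 238.272
x_1 = 6.3568 - 0.01*238.272 = 3.9741
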